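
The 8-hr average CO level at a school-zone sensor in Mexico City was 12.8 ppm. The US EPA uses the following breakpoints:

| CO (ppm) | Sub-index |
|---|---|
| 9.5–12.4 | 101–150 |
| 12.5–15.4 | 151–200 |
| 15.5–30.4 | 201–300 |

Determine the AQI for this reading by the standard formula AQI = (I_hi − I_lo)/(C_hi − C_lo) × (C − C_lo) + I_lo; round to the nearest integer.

CO: row 12.5–15.4 (AQI 151–200). (200−151)·(12.8−12.5)/(15.4−12.5) + 151 = 49·0.3/2.9 + 151 ≈ 156.07 → 156.

156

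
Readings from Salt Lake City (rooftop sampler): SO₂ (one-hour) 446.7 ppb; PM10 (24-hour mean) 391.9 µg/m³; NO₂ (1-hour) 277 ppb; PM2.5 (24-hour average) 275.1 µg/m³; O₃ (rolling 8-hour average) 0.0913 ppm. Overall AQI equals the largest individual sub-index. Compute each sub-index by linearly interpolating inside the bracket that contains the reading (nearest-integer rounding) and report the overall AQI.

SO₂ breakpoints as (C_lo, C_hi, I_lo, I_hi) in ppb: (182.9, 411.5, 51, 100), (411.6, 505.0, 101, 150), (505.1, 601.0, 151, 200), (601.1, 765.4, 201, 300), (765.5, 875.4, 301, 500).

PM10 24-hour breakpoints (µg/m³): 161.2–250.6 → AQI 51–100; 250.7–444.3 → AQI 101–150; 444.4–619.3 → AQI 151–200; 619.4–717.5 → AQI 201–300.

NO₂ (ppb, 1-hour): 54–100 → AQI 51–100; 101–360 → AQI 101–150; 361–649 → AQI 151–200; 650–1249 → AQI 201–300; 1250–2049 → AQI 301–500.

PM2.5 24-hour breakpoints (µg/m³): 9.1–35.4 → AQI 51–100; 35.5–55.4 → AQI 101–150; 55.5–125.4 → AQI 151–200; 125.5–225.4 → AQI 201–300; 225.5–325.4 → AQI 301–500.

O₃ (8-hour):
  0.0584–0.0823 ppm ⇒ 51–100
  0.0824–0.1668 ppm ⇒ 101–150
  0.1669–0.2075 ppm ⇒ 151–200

SO₂: 446.7 lies in 411.6–505.0, so I_lo=101, I_hi=150, C_lo=411.6, C_hi=505.0.
(150−101)/(505.0−411.6) × (446.7−411.6) + 101 = 49/93.4 × 35.1 + 101 ≈ 119.41 → 119.
PM10 391.9: bracket 250.7–444.3 → index 101–150; slope 49/193.6, offset 141.2.
AQI = 101 + 49/193.6·141.2 ≈ 136.74 ⇒ 137.
NO₂: 277 lies in 101–360, so I_lo=101, I_hi=150, C_lo=101, C_hi=360.
(150−101)/(360−101) × (277−101) + 101 = 49/259 × 176 + 101 ≈ 134.30 → 134.
PM2.5: 275.1 lies in 225.5–325.4, so I_lo=301, I_hi=500, C_lo=225.5, C_hi=325.4.
(500−301)/(325.4−225.5) × (275.1−225.5) + 301 = 199/99.9 × 49.6 + 301 ≈ 399.80 → 400.
O₃: row 0.0824–0.1668 (AQI 101–150). (150−101)·(0.0913−0.0824)/(0.1668−0.0824) + 101 = 49·0.0089/0.0844 + 101 ≈ 106.17 → 106.
Sub-indices: SO₂→119, PM10→137, NO₂→134, PM2.5→400, O₃→106. Overall AQI = max = 400; dominant pollutant is PM2.5.

400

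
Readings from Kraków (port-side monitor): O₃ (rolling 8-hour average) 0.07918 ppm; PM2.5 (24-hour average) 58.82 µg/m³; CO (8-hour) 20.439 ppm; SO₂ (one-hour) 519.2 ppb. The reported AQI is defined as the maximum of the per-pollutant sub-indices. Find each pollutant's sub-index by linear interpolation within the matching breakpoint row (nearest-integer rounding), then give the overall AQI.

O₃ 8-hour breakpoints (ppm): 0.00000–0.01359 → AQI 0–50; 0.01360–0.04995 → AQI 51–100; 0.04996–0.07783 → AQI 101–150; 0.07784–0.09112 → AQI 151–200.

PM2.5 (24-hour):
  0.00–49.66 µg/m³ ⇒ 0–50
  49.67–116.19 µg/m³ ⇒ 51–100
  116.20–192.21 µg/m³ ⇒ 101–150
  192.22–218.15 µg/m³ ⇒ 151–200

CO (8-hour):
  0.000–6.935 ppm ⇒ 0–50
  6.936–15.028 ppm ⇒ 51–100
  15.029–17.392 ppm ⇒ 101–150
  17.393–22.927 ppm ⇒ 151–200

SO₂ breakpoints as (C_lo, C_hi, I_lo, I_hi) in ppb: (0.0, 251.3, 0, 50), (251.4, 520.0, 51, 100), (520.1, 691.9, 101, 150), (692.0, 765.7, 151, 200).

178

O₃: 0.07918 ∈ [0.07784, 0.09112] ↔ index [151, 200].
151 + (0.07918−0.07784)·(200−151)/(0.09112−0.07784) = 151 + 0.00134·49/0.01328 ≈ 155.94, so AQI = 156.
PM2.5: 58.82 ∈ [49.67, 116.19] ↔ index [51, 100].
51 + (58.82−49.67)·(100−51)/(116.19−49.67) = 51 + 9.15·49/66.52 ≈ 57.74, so AQI = 58.
CO 20.439: bracket 17.393–22.927 → index 151–200; slope 49/5.534, offset 3.046.
AQI = 151 + 49/5.534·3.046 ≈ 177.97 ⇒ 178.
SO₂: 519.2 ∈ [251.4, 520.0] ↔ index [51, 100].
51 + (519.2−251.4)·(100−51)/(520.0−251.4) = 51 + 267.8·49/268.6 ≈ 99.85, so AQI = 100.
Sub-indices: O₃→156, PM2.5→58, CO→178, SO₂→100. Overall AQI = max = 178; dominant pollutant is CO.
AQI 178: Unhealthy.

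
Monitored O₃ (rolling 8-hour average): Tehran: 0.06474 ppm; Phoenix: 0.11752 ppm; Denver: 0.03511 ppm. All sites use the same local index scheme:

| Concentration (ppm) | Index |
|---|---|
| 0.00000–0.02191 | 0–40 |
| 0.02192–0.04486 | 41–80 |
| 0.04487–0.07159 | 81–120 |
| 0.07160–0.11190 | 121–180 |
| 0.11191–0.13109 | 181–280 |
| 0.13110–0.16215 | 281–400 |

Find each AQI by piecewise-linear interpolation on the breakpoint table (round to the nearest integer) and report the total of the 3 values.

Tehran 0.06474: bracket 0.04487–0.07159 → index 81–120; slope 39/0.02672, offset 0.01987.
AQI = 81 + 39/0.02672·0.01987 ≈ 110.00 ⇒ 110.
Phoenix: 0.11752 ∈ [0.11191, 0.13109] ↔ index [181, 280].
181 + (0.11752−0.11191)·(280−181)/(0.13109−0.11191) = 181 + 0.00561·99/0.01918 ≈ 209.96, so AQI = 210.
Denver: 0.03511 lies in 0.02192–0.04486, so I_lo=41, I_hi=80, C_lo=0.02192, C_hi=0.04486.
(80−41)/(0.04486−0.02192) × (0.03511−0.02192) + 41 = 39/0.02294 × 0.01319 + 41 ≈ 63.42 → 63.
AQIs: Tehran=110, Phoenix=210, Denver=63. Sum = 110 + 210 + 63 = 383.

383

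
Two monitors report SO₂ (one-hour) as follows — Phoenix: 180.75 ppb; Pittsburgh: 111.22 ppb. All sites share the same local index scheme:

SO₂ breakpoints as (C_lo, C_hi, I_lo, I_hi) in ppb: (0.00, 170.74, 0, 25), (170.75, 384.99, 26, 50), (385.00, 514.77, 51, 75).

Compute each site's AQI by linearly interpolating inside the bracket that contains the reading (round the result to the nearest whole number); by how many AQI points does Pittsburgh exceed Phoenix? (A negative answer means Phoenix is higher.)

Phoenix: 180.75 lies in 170.75–384.99, so I_lo=26, I_hi=50, C_lo=170.75, C_hi=384.99.
(50−26)/(384.99−170.75) × (180.75−170.75) + 26 = 24/214.24 × 10.00 + 26 ≈ 27.12 → 27.
Pittsburgh 111.22: bracket 0.00–170.74 → index 0–25; slope 25/170.74, offset 111.22.
AQI = 0 + 25/170.74·111.22 ≈ 16.28 ⇒ 16.
AQIs: Phoenix=27, Pittsburgh=16. Pittsburgh (16) − Phoenix (27) = -11.

-11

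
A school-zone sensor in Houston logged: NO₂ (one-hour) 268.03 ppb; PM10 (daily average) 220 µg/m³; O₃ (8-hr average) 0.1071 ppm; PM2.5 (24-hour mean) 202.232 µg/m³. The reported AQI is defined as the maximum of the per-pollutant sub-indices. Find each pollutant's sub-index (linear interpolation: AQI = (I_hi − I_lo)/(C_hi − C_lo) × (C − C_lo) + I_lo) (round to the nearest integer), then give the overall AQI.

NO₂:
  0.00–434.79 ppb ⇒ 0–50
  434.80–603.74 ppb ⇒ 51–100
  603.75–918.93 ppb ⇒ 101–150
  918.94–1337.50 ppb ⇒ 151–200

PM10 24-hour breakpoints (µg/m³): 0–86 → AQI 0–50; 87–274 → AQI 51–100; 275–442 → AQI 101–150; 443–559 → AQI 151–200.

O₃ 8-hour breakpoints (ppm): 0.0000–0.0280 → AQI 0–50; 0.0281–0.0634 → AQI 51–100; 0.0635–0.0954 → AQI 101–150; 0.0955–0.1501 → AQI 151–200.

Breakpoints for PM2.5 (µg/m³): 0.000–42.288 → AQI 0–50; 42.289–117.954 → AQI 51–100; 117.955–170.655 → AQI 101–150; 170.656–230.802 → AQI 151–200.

177

NO₂: 268.03 ∈ [0.00, 434.79] ↔ index [0, 50].
0 + (268.03−0.00)·(50−0)/(434.79−0.00) = 0 + 268.03·50/434.79 ≈ 30.82, so AQI = 31.
PM10: 220 ∈ [87, 274] ↔ index [51, 100].
51 + (220−87)·(100−51)/(274−87) = 51 + 133·49/187 ≈ 85.85, so AQI = 86.
O₃ 0.1071: bracket 0.0955–0.1501 → index 151–200; slope 49/0.0546, offset 0.0116.
AQI = 151 + 49/0.0546·0.0116 ≈ 161.41 ⇒ 161.
PM2.5: 202.232 lies in 170.656–230.802, so I_lo=151, I_hi=200, C_lo=170.656, C_hi=230.802.
(200−151)/(230.802−170.656) × (202.232−170.656) + 151 = 49/60.146 × 31.576 + 151 ≈ 176.72 → 177.
Sub-indices: NO₂→31, PM10→86, O₃→161, PM2.5→177. Overall AQI = max = 177; dominant pollutant is PM2.5.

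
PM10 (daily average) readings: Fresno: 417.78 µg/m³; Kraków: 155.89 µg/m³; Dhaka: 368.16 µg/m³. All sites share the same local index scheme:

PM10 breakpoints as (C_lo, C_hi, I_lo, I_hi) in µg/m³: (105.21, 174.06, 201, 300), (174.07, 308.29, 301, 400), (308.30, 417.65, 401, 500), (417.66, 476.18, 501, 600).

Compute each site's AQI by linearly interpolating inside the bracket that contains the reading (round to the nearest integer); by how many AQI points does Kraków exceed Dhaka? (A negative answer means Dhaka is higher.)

Fresno: 417.78 ∈ [417.66, 476.18] ↔ index [501, 600].
501 + (417.78−417.66)·(600−501)/(476.18−417.66) = 501 + 0.12·99/58.52 ≈ 501.20, so AQI = 501.
Kraków: row 105.21–174.06 (AQI 201–300). (300−201)·(155.89−105.21)/(174.06−105.21) + 201 = 99·50.68/68.85 + 201 ≈ 273.87 → 274.
Dhaka 368.16: bracket 308.30–417.65 → index 401–500; slope 99/109.35, offset 59.86.
AQI = 401 + 99/109.35·59.86 ≈ 455.19 ⇒ 455.
AQIs: Fresno=501, Kraków=274, Dhaka=455. Kraków (274) − Dhaka (455) = -181.

-181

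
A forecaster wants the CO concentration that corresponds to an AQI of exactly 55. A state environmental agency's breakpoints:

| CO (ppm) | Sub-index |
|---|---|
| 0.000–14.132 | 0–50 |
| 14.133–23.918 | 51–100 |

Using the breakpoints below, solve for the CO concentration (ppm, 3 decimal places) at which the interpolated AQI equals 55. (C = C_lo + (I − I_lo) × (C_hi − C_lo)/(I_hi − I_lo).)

14.932

AQI 55 lies in the 51–100 band, which corresponds to 14.133–23.918 ppm.
C = 14.133 + (55−51)×(23.918−14.133)/(100−51) = 14.133 + 4×9.785/49 ≈ 14.93178 ppm → 14.932 ppm to 3 dp.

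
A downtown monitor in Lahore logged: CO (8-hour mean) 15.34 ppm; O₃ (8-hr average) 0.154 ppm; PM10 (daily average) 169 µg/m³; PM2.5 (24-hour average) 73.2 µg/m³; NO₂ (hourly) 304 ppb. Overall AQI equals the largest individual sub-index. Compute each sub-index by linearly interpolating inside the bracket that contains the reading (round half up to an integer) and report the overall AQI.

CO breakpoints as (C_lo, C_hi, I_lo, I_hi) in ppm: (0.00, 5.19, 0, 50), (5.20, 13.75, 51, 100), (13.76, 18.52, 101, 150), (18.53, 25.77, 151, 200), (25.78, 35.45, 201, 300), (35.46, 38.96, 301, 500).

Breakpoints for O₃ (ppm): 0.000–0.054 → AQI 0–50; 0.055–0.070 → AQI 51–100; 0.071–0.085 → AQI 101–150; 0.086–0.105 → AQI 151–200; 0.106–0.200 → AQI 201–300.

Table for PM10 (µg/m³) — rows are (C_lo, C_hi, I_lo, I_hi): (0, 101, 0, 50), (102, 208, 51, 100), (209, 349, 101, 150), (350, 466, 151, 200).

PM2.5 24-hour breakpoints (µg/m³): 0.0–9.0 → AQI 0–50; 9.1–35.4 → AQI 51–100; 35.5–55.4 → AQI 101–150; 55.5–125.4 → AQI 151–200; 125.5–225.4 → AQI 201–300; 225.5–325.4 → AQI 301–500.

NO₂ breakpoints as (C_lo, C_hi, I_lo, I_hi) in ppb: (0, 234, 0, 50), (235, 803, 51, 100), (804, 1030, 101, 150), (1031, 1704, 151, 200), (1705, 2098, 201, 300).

CO: 15.34 lies in 13.76–18.52, so I_lo=101, I_hi=150, C_lo=13.76, C_hi=18.52.
(150−101)/(18.52−13.76) × (15.34−13.76) + 101 = 49/4.76 × 1.58 + 101 ≈ 117.26 → 117.
O₃: 0.154 ∈ [0.106, 0.200] ↔ index [201, 300].
201 + (0.154−0.106)·(300−201)/(0.200−0.106) = 201 + 0.048·99/0.094 ≈ 251.55, so AQI = 252.
PM10: 169 ∈ [102, 208] ↔ index [51, 100].
51 + (169−102)·(100−51)/(208−102) = 51 + 67·49/106 ≈ 81.97, so AQI = 82.
PM2.5: 73.2 lies in 55.5–125.4, so I_lo=151, I_hi=200, C_lo=55.5, C_hi=125.4.
(200−151)/(125.4−55.5) × (73.2−55.5) + 151 = 49/69.9 × 17.7 + 151 ≈ 163.41 → 163.
NO₂: row 235–803 (AQI 51–100). (100−51)·(304−235)/(803−235) + 51 = 49·69/568 + 51 ≈ 56.95 → 57.
Sub-indices: CO→117, O₃→252, PM10→82, PM2.5→163, NO₂→57. Overall AQI = max = 252; dominant pollutant is O₃.

252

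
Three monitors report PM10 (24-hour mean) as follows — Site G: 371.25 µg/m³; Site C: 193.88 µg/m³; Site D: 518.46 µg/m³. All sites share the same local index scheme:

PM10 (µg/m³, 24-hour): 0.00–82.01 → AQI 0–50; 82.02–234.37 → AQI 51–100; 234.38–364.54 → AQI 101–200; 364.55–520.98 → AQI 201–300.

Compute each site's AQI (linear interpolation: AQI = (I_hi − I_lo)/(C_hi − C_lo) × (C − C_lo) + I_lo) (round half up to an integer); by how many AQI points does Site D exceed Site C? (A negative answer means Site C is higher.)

Site G: 371.25 ∈ [364.55, 520.98] ↔ index [201, 300].
201 + (371.25−364.55)·(300−201)/(520.98−364.55) = 201 + 6.70·99/156.43 ≈ 205.24, so AQI = 205.
Site C: 193.88 ∈ [82.02, 234.37] ↔ index [51, 100].
51 + (193.88−82.02)·(100−51)/(234.37−82.02) = 51 + 111.86·49/152.35 ≈ 86.98, so AQI = 87.
Site D 518.46: bracket 364.55–520.98 → index 201–300; slope 99/156.43, offset 153.91.
AQI = 201 + 99/156.43·153.91 ≈ 298.41 ⇒ 298.
AQIs: Site G=205, Site C=87, Site D=298. Site D (298) − Site C (87) = 211.

211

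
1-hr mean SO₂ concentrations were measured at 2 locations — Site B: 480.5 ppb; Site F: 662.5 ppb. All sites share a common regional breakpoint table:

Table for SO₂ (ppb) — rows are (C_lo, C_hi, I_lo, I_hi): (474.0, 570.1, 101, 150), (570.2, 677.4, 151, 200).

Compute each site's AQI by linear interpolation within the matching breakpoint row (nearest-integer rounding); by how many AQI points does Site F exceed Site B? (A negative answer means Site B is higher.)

89

Site B: row 474.0–570.1 (AQI 101–150). (150−101)·(480.5−474.0)/(570.1−474.0) + 101 = 49·6.5/96.1 + 101 ≈ 104.31 → 104.
Site F 662.5: bracket 570.2–677.4 → index 151–200; slope 49/107.2, offset 92.3.
AQI = 151 + 49/107.2·92.3 ≈ 193.19 ⇒ 193.
AQIs: Site B=104, Site F=193. Site F (193) − Site B (104) = 89.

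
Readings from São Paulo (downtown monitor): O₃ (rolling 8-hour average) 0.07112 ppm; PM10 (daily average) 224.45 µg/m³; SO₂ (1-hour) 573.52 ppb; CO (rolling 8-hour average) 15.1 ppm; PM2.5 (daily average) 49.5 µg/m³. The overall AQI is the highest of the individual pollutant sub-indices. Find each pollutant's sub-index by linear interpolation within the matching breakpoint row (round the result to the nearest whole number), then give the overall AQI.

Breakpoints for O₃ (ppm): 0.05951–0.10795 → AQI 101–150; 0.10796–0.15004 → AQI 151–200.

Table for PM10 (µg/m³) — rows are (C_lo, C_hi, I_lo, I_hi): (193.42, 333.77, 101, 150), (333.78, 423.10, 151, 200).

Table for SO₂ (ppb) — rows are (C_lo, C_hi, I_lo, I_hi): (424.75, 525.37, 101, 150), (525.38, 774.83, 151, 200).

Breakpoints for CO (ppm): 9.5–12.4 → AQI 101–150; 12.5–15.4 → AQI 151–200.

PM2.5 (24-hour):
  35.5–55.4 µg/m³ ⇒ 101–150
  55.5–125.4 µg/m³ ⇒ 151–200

O₃: 0.07112 lies in 0.05951–0.10795, so I_lo=101, I_hi=150, C_lo=0.05951, C_hi=0.10795.
(150−101)/(0.10795−0.05951) × (0.07112−0.05951) + 101 = 49/0.04844 × 0.01161 + 101 ≈ 112.74 → 113.
PM10: 224.45 lies in 193.42–333.77, so I_lo=101, I_hi=150, C_lo=193.42, C_hi=333.77.
(150−101)/(333.77−193.42) × (224.45−193.42) + 101 = 49/140.35 × 31.03 + 101 ≈ 111.83 → 112.
SO₂: 573.52 lies in 525.38–774.83, so I_lo=151, I_hi=200, C_lo=525.38, C_hi=774.83.
(200−151)/(774.83−525.38) × (573.52−525.38) + 151 = 49/249.45 × 48.14 + 151 ≈ 160.46 → 160.
CO: 15.1 lies in 12.5–15.4, so I_lo=151, I_hi=200, C_lo=12.5, C_hi=15.4.
(200−151)/(15.4−12.5) × (15.1−12.5) + 151 = 49/2.9 × 2.6 + 151 ≈ 194.93 → 195.
PM2.5: row 35.5–55.4 (AQI 101–150). (150−101)·(49.5−35.5)/(55.4−35.5) + 101 = 49·14.0/19.9 + 101 ≈ 135.47 → 135.
Sub-indices: O₃→113, PM10→112, SO₂→160, CO→195, PM2.5→135. Overall AQI = max = 195; dominant pollutant is CO.

195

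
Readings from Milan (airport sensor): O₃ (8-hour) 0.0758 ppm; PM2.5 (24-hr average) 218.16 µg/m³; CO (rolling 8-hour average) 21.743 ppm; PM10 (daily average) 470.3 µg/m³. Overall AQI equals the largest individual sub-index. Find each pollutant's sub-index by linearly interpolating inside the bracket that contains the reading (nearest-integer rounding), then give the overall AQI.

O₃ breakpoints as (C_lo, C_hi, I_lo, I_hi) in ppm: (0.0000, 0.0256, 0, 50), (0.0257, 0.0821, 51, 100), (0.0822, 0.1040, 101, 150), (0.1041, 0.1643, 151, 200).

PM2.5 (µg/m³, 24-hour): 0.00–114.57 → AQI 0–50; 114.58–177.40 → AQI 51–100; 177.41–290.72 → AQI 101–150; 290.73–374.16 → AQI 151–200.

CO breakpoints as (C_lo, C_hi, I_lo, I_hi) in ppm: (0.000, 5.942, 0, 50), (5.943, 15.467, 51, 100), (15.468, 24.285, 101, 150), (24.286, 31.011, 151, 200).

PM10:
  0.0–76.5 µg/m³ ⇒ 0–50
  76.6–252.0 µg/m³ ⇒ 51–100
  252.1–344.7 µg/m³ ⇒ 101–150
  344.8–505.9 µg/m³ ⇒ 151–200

189

O₃: 0.0758 lies in 0.0257–0.0821, so I_lo=51, I_hi=100, C_lo=0.0257, C_hi=0.0821.
(100−51)/(0.0821−0.0257) × (0.0758−0.0257) + 51 = 49/0.0564 × 0.0501 + 51 ≈ 94.53 → 95.
PM2.5: 218.16 lies in 177.41–290.72, so I_lo=101, I_hi=150, C_lo=177.41, C_hi=290.72.
(150−101)/(290.72−177.41) × (218.16−177.41) + 101 = 49/113.31 × 40.75 + 101 ≈ 118.62 → 119.
CO: 21.743 ∈ [15.468, 24.285] ↔ index [101, 150].
101 + (21.743−15.468)·(150−101)/(24.285−15.468) = 101 + 6.275·49/8.817 ≈ 135.87, so AQI = 136.
PM10: 470.3 lies in 344.8–505.9, so I_lo=151, I_hi=200, C_lo=344.8, C_hi=505.9.
(200−151)/(505.9−344.8) × (470.3−344.8) + 151 = 49/161.1 × 125.5 + 151 ≈ 189.17 → 189.
Sub-indices: O₃→95, PM2.5→119, CO→136, PM10→189. Overall AQI = max = 189; dominant pollutant is PM10.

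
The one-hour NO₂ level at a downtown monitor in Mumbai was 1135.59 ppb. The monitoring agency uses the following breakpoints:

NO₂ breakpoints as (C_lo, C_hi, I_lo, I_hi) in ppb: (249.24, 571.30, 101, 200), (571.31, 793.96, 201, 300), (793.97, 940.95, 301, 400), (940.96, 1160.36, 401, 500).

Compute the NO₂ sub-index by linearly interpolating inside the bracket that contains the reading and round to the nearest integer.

489

NO₂: 1135.59 lies in 940.96–1160.36, so I_lo=401, I_hi=500, C_lo=940.96, C_hi=1160.36.
(500−401)/(1160.36−940.96) × (1135.59−940.96) + 401 = 99/219.40 × 194.63 + 401 ≈ 488.82 → 489.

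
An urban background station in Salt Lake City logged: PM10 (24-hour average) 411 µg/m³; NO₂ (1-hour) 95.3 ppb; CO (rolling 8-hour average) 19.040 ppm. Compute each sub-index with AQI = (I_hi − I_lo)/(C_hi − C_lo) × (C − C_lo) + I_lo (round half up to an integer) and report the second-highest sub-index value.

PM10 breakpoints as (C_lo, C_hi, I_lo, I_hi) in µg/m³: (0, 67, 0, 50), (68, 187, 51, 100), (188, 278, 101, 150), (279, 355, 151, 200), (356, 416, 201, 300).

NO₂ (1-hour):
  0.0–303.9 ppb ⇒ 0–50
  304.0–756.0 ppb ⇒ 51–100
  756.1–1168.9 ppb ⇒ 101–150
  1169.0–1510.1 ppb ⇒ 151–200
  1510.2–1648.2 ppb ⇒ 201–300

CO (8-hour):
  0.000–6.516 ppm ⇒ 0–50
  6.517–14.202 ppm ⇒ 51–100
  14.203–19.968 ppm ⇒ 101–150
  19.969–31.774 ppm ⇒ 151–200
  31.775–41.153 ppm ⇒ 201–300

142

PM10: 411 lies in 356–416, so I_lo=201, I_hi=300, C_lo=356, C_hi=416.
(300−201)/(416−356) × (411−356) + 201 = 99/60 × 55 + 201 ≈ 291.75 → 292.
NO₂: 95.3 ∈ [0.0, 303.9] ↔ index [0, 50].
0 + (95.3−0.0)·(50−0)/(303.9−0.0) = 0 + 95.3·50/303.9 ≈ 15.68, so AQI = 16.
CO: row 14.203–19.968 (AQI 101–150). (150−101)·(19.040−14.203)/(19.968−14.203) + 101 = 49·4.837/5.765 + 101 ≈ 142.11 → 142.
Sub-indices: PM10→292, NO₂→16, CO→142. Ranked high→low: 292, 142, 16. Second-highest sub-index = 142.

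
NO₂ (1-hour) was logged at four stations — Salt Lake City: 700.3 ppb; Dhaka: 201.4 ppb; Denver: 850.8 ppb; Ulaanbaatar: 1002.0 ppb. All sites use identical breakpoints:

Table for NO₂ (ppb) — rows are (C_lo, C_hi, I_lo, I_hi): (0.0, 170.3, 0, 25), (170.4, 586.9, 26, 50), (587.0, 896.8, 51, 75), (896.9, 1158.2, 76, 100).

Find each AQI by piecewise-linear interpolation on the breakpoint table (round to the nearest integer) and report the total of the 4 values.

Salt Lake City: 700.3 lies in 587.0–896.8, so I_lo=51, I_hi=75, C_lo=587.0, C_hi=896.8.
(75−51)/(896.8−587.0) × (700.3−587.0) + 51 = 24/309.8 × 113.3 + 51 ≈ 59.78 → 60.
Dhaka: row 170.4–586.9 (AQI 26–50). (50−26)·(201.4−170.4)/(586.9−170.4) + 26 = 24·31.0/416.5 + 26 ≈ 27.79 → 28.
Denver: 850.8 lies in 587.0–896.8, so I_lo=51, I_hi=75, C_lo=587.0, C_hi=896.8.
(75−51)/(896.8−587.0) × (850.8−587.0) + 51 = 24/309.8 × 263.8 + 51 ≈ 71.44 → 71.
Ulaanbaatar 1002.0: bracket 896.9–1158.2 → index 76–100; slope 24/261.3, offset 105.1.
AQI = 76 + 24/261.3·105.1 ≈ 85.65 ⇒ 86.
AQIs: Salt Lake City=60, Dhaka=28, Denver=71, Ulaanbaatar=86. Sum = 60 + 28 + 71 + 86 = 245.

245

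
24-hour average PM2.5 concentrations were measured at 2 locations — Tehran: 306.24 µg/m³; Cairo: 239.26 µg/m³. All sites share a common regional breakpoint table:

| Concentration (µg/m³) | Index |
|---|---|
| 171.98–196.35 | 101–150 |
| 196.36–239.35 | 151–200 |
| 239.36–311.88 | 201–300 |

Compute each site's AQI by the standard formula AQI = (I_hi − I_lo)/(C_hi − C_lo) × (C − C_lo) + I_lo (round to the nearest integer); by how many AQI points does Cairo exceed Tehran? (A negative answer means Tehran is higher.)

-92

Tehran: 306.24 ∈ [239.36, 311.88] ↔ index [201, 300].
201 + (306.24−239.36)·(300−201)/(311.88−239.36) = 201 + 66.88·99/72.52 ≈ 292.30, so AQI = 292.
Cairo: 239.26 ∈ [196.36, 239.35] ↔ index [151, 200].
151 + (239.26−196.36)·(200−151)/(239.35−196.36) = 151 + 42.90·49/42.99 ≈ 199.90, so AQI = 200.
AQIs: Tehran=292, Cairo=200. Cairo (200) − Tehran (292) = -92.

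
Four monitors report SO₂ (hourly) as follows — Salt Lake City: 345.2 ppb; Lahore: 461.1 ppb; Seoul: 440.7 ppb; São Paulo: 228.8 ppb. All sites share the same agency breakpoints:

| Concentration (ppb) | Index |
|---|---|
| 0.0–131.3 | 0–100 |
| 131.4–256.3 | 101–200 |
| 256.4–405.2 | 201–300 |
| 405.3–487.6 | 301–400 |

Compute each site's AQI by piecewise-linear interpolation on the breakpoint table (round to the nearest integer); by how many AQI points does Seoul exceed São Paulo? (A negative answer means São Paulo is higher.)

166

Salt Lake City: 345.2 ∈ [256.4, 405.2] ↔ index [201, 300].
201 + (345.2−256.4)·(300−201)/(405.2−256.4) = 201 + 88.8·99/148.8 ≈ 260.08, so AQI = 260.
Lahore: row 405.3–487.6 (AQI 301–400). (400−301)·(461.1−405.3)/(487.6−405.3) + 301 = 99·55.8/82.3 + 301 ≈ 368.12 → 368.
Seoul: row 405.3–487.6 (AQI 301–400). (400−301)·(440.7−405.3)/(487.6−405.3) + 301 = 99·35.4/82.3 + 301 ≈ 343.58 → 344.
São Paulo: 228.8 lies in 131.4–256.3, so I_lo=101, I_hi=200, C_lo=131.4, C_hi=256.3.
(200−101)/(256.3−131.4) × (228.8−131.4) + 101 = 99/124.9 × 97.4 + 101 ≈ 178.20 → 178.
AQIs: Salt Lake City=260, Lahore=368, Seoul=344, São Paulo=178. Seoul (344) − São Paulo (178) = 166.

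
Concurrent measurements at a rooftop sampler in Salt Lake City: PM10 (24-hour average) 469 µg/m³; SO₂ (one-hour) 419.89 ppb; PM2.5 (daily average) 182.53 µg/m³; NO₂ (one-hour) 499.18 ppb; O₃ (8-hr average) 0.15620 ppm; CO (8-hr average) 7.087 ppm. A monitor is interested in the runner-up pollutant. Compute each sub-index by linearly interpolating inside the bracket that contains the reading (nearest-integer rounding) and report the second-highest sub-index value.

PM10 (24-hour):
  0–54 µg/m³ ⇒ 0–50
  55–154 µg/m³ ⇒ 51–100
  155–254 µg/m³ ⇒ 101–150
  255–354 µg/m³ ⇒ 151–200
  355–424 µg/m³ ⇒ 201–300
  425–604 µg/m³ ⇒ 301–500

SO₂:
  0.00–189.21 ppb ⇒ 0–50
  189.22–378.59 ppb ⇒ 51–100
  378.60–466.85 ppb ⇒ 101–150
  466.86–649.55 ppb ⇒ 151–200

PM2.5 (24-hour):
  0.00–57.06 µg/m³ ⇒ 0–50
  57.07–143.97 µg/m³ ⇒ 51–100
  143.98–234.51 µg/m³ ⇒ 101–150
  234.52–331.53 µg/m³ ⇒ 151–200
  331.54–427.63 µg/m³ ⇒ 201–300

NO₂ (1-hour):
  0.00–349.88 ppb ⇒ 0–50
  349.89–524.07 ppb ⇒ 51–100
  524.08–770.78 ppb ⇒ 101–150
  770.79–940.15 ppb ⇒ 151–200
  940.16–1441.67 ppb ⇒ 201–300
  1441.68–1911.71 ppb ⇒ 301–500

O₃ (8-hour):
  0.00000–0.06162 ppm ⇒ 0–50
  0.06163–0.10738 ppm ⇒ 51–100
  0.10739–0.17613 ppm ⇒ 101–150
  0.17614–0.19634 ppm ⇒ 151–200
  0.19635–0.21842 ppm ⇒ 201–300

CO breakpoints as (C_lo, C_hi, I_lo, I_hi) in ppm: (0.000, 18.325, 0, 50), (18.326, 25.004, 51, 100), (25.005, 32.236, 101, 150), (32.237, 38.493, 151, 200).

PM10: 469 ∈ [425, 604] ↔ index [301, 500].
301 + (469−425)·(500−301)/(604−425) = 301 + 44·199/179 ≈ 349.92, so AQI = 350.
SO₂: row 378.60–466.85 (AQI 101–150). (150−101)·(419.89−378.60)/(466.85−378.60) + 101 = 49·41.29/88.25 + 101 ≈ 123.93 → 124.
PM2.5: row 143.98–234.51 (AQI 101–150). (150−101)·(182.53−143.98)/(234.51−143.98) + 101 = 49·38.55/90.53 + 101 ≈ 121.87 → 122.
NO₂: 499.18 ∈ [349.89, 524.07] ↔ index [51, 100].
51 + (499.18−349.89)·(100−51)/(524.07−349.89) = 51 + 149.29·49/174.18 ≈ 93.00, so AQI = 93.
O₃ 0.15620: bracket 0.10739–0.17613 → index 101–150; slope 49/0.06874, offset 0.04881.
AQI = 101 + 49/0.06874·0.04881 ≈ 135.79 ⇒ 136.
CO: 7.087 ∈ [0.000, 18.325] ↔ index [0, 50].
0 + (7.087−0.000)·(50−0)/(18.325−0.000) = 0 + 7.087·50/18.325 ≈ 19.34, so AQI = 19.
Sub-indices: PM10→350, SO₂→124, PM2.5→122, NO₂→93, O₃→136, CO→19. Ranked high→low: 350, 136, 124, 122, 93, 19. Second-highest sub-index = 136.

136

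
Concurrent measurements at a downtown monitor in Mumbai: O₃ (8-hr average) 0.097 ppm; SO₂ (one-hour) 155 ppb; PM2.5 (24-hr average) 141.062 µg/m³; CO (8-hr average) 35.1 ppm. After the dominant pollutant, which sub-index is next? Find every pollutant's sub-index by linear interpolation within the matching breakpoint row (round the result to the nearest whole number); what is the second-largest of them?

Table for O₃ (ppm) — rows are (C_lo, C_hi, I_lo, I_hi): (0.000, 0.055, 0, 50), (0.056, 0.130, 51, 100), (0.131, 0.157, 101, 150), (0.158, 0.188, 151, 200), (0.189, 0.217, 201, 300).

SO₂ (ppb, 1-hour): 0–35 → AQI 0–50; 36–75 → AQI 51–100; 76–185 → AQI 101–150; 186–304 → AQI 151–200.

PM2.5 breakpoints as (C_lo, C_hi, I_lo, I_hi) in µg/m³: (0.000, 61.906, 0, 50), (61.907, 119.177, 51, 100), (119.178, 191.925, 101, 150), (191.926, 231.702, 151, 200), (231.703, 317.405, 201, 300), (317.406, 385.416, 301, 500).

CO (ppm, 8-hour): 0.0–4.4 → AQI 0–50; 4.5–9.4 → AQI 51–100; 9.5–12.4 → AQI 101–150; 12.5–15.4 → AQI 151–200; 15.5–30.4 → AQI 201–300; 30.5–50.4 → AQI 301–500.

137

O₃: 0.097 ∈ [0.056, 0.130] ↔ index [51, 100].
51 + (0.097−0.056)·(100−51)/(0.130−0.056) = 51 + 0.041·49/0.074 ≈ 78.15, so AQI = 78.
SO₂: 155 ∈ [76, 185] ↔ index [101, 150].
101 + (155−76)·(150−101)/(185−76) = 101 + 79·49/109 ≈ 136.51, so AQI = 137.
PM2.5: 141.062 ∈ [119.178, 191.925] ↔ index [101, 150].
101 + (141.062−119.178)·(150−101)/(191.925−119.178) = 101 + 21.884·49/72.747 ≈ 115.74, so AQI = 116.
CO: row 30.5–50.4 (AQI 301–500). (500−301)·(35.1−30.5)/(50.4−30.5) + 301 = 199·4.6/19.9 + 301 ≈ 347.00 → 347.
Sub-indices: O₃→78, SO₂→137, PM2.5→116, CO→347. Ranked high→low: 347, 137, 116, 78. Second-highest sub-index = 137.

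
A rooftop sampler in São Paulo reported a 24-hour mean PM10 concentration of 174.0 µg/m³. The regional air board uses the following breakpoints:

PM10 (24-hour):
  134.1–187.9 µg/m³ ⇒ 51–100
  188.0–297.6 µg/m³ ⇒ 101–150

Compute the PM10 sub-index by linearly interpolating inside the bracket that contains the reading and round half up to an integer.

87

PM10: row 134.1–187.9 (AQI 51–100). (100−51)·(174.0−134.1)/(187.9−134.1) + 51 = 49·39.9/53.8 + 51 ≈ 87.34 → 87.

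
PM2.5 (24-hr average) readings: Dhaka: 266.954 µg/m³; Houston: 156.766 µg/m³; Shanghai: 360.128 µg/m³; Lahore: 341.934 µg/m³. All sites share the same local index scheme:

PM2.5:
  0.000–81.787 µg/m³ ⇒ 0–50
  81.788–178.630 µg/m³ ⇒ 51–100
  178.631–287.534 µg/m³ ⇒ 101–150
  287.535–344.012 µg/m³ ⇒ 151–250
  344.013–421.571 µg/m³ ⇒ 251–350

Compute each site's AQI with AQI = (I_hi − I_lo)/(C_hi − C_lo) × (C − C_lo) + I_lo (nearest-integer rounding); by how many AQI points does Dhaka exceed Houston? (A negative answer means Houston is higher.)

52

Dhaka: 266.954 ∈ [178.631, 287.534] ↔ index [101, 150].
101 + (266.954−178.631)·(150−101)/(287.534−178.631) = 101 + 88.323·49/108.903 ≈ 140.74, so AQI = 141.
Houston: row 81.788–178.630 (AQI 51–100). (100−51)·(156.766−81.788)/(178.630−81.788) + 51 = 49·74.978/96.842 + 51 ≈ 88.94 → 89.
Shanghai 360.128: bracket 344.013–421.571 → index 251–350; slope 99/77.558, offset 16.115.
AQI = 251 + 99/77.558·16.115 ≈ 271.57 ⇒ 272.
Lahore: 341.934 ∈ [287.535, 344.012] ↔ index [151, 250].
151 + (341.934−287.535)·(250−151)/(344.012−287.535) = 151 + 54.399·99/56.477 ≈ 246.36, so AQI = 246.
AQIs: Dhaka=141, Houston=89, Shanghai=272, Lahore=246. Dhaka (141) − Houston (89) = 52.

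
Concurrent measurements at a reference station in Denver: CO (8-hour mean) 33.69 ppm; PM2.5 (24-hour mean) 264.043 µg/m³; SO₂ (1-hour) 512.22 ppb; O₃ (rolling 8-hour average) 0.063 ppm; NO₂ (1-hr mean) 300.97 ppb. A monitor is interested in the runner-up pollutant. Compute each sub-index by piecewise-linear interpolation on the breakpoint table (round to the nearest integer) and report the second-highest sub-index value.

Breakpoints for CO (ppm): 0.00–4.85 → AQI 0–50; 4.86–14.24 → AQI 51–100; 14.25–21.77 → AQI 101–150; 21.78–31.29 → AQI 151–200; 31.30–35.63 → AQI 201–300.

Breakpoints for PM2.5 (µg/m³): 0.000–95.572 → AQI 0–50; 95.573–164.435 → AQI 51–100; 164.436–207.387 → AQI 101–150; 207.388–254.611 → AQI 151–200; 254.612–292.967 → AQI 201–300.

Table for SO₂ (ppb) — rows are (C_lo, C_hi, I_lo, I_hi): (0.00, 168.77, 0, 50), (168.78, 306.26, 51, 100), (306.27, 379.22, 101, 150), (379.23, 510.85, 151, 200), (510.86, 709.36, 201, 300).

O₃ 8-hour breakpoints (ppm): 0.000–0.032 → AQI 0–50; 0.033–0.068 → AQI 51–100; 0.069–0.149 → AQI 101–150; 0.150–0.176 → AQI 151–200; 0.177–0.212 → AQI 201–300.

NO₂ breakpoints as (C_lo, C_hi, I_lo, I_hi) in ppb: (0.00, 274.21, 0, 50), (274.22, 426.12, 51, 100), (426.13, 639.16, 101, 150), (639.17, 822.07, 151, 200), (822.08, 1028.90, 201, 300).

225

CO: 33.69 lies in 31.30–35.63, so I_lo=201, I_hi=300, C_lo=31.30, C_hi=35.63.
(300−201)/(35.63−31.30) × (33.69−31.30) + 201 = 99/4.33 × 2.39 + 201 ≈ 255.64 → 256.
PM2.5: row 254.612–292.967 (AQI 201–300). (300−201)·(264.043−254.612)/(292.967−254.612) + 201 = 99·9.431/38.355 + 201 ≈ 225.34 → 225.
SO₂: 512.22 lies in 510.86–709.36, so I_lo=201, I_hi=300, C_lo=510.86, C_hi=709.36.
(300−201)/(709.36−510.86) × (512.22−510.86) + 201 = 99/198.50 × 1.36 + 201 ≈ 201.68 → 202.
O₃: row 0.033–0.068 (AQI 51–100). (100−51)·(0.063−0.033)/(0.068−0.033) + 51 = 49·0.030/0.035 + 51 ≈ 93.00 → 93.
NO₂: 300.97 ∈ [274.22, 426.12] ↔ index [51, 100].
51 + (300.97−274.22)·(100−51)/(426.12−274.22) = 51 + 26.75·49/151.90 ≈ 59.63, so AQI = 60.
Sub-indices: CO→256, PM2.5→225, SO₂→202, O₃→93, NO₂→60. Ranked high→low: 256, 225, 202, 93, 60. Second-highest sub-index = 225.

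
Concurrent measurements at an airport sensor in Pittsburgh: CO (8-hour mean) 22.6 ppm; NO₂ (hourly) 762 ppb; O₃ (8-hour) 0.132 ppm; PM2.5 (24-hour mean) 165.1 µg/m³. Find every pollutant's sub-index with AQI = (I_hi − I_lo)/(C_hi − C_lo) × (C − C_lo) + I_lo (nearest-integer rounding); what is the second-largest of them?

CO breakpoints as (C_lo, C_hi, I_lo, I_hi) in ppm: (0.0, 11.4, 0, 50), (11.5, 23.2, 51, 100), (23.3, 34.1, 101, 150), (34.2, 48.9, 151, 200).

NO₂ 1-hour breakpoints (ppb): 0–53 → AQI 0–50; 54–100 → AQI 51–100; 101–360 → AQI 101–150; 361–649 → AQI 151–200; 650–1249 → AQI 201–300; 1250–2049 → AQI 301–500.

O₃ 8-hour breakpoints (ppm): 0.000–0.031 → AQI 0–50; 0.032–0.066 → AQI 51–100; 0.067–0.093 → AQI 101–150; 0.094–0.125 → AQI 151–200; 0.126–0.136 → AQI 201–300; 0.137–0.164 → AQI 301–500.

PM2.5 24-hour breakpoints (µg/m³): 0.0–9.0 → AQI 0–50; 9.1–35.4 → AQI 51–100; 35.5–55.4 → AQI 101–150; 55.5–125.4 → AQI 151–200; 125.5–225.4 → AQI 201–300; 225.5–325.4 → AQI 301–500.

CO 22.6: bracket 11.5–23.2 → index 51–100; slope 49/11.7, offset 11.1.
AQI = 51 + 49/11.7·11.1 ≈ 97.49 ⇒ 97.
NO₂: 762 ∈ [650, 1249] ↔ index [201, 300].
201 + (762−650)·(300−201)/(1249−650) = 201 + 112·99/599 ≈ 219.51, so AQI = 220.
O₃: 0.132 lies in 0.126–0.136, so I_lo=201, I_hi=300, C_lo=0.126, C_hi=0.136.
(300−201)/(0.136−0.126) × (0.132−0.126) + 201 = 99/0.010 × 0.006 + 201 ≈ 260.40 → 260.
PM2.5: 165.1 lies in 125.5–225.4, so I_lo=201, I_hi=300, C_lo=125.5, C_hi=225.4.
(300−201)/(225.4−125.5) × (165.1−125.5) + 201 = 99/99.9 × 39.6 + 201 ≈ 240.24 → 240.
Sub-indices: CO→97, NO₂→220, O₃→260, PM2.5→240. Ranked high→low: 260, 240, 220, 97. Second-highest sub-index = 240.

240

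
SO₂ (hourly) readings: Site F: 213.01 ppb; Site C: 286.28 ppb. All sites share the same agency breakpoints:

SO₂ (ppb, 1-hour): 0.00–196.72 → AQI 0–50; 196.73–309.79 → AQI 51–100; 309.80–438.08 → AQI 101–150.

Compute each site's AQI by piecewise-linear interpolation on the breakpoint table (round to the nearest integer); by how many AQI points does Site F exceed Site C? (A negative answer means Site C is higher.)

Site F 213.01: bracket 196.73–309.79 → index 51–100; slope 49/113.06, offset 16.28.
AQI = 51 + 49/113.06·16.28 ≈ 58.06 ⇒ 58.
Site C: 286.28 lies in 196.73–309.79, so I_lo=51, I_hi=100, C_lo=196.73, C_hi=309.79.
(100−51)/(309.79−196.73) × (286.28−196.73) + 51 = 49/113.06 × 89.55 + 51 ≈ 89.81 → 90.
AQIs: Site F=58, Site C=90. Site F (58) − Site C (90) = -32.

-32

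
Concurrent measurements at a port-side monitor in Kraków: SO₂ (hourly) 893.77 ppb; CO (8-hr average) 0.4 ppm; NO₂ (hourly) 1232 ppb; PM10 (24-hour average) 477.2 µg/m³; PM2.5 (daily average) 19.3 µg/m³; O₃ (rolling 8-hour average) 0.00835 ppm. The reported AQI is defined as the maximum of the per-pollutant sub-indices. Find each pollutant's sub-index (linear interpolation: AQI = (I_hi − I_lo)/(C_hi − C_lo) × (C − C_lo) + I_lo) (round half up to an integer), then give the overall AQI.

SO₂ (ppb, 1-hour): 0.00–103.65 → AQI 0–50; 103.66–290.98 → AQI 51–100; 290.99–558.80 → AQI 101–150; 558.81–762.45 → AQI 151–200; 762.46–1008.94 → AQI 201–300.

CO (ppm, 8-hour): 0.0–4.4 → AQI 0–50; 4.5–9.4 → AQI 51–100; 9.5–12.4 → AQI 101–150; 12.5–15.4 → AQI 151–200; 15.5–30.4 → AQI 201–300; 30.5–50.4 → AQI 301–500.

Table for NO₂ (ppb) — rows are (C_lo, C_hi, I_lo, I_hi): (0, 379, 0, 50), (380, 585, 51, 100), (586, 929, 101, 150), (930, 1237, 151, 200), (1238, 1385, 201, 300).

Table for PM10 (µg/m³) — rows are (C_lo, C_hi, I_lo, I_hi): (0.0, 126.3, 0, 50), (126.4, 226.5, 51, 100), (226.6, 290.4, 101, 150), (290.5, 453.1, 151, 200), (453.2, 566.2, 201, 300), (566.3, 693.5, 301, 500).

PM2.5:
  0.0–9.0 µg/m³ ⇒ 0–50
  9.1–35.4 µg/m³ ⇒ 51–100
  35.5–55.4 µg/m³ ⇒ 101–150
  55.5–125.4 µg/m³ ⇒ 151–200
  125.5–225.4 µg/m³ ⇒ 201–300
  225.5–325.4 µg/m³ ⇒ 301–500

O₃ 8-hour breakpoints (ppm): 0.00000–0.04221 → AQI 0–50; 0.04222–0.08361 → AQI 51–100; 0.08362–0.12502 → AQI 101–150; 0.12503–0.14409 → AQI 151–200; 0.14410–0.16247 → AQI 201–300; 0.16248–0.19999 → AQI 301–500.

254

SO₂ 893.77: bracket 762.46–1008.94 → index 201–300; slope 99/246.48, offset 131.31.
AQI = 201 + 99/246.48·131.31 ≈ 253.74 ⇒ 254.
CO: 0.4 lies in 0.0–4.4, so I_lo=0, I_hi=50, C_lo=0.0, C_hi=4.4.
(50−0)/(4.4−0.0) × (0.4−0.0) + 0 = 50/4.4 × 0.4 + 0 ≈ 4.55 → 5.
NO₂: 1232 lies in 930–1237, so I_lo=151, I_hi=200, C_lo=930, C_hi=1237.
(200−151)/(1237−930) × (1232−930) + 151 = 49/307 × 302 + 151 ≈ 199.20 → 199.
PM10: 477.2 lies in 453.2–566.2, so I_lo=201, I_hi=300, C_lo=453.2, C_hi=566.2.
(300−201)/(566.2−453.2) × (477.2−453.2) + 201 = 99/113.0 × 24.0 + 201 ≈ 222.03 → 222.
PM2.5: row 9.1–35.4 (AQI 51–100). (100−51)·(19.3−9.1)/(35.4−9.1) + 51 = 49·10.2/26.3 + 51 ≈ 70.00 → 70.
O₃: row 0.00000–0.04221 (AQI 0–50). (50−0)·(0.00835−0.00000)/(0.04221−0.00000) + 0 = 50·0.00835/0.04221 + 0 ≈ 9.89 → 10.
Sub-indices: SO₂→254, CO→5, NO₂→199, PM10→222, PM2.5→70, O₃→10. Overall AQI = max = 254; dominant pollutant is SO₂.
AQI 254: Very Unhealthy.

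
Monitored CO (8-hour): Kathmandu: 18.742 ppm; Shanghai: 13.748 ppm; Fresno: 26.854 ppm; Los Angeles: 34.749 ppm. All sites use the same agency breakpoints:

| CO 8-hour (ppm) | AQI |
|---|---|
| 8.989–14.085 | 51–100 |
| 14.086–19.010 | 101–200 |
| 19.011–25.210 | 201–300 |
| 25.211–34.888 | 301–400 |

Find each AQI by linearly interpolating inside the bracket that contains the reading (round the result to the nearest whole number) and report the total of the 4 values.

Kathmandu: row 14.086–19.010 (AQI 101–200). (200−101)·(18.742−14.086)/(19.010−14.086) + 101 = 99·4.656/4.924 + 101 ≈ 194.61 → 195.
Shanghai: row 8.989–14.085 (AQI 51–100). (100−51)·(13.748−8.989)/(14.085−8.989) + 51 = 49·4.759/5.096 + 51 ≈ 96.76 → 97.
Fresno: 26.854 lies in 25.211–34.888, so I_lo=301, I_hi=400, C_lo=25.211, C_hi=34.888.
(400−301)/(34.888−25.211) × (26.854−25.211) + 301 = 99/9.677 × 1.643 + 301 ≈ 317.81 → 318.
Los Angeles 34.749: bracket 25.211–34.888 → index 301–400; slope 99/9.677, offset 9.538.
AQI = 301 + 99/9.677·9.538 ≈ 398.58 ⇒ 399.
AQIs: Kathmandu=195, Shanghai=97, Fresno=318, Los Angeles=399. Sum = 195 + 97 + 318 + 399 = 1009.

1009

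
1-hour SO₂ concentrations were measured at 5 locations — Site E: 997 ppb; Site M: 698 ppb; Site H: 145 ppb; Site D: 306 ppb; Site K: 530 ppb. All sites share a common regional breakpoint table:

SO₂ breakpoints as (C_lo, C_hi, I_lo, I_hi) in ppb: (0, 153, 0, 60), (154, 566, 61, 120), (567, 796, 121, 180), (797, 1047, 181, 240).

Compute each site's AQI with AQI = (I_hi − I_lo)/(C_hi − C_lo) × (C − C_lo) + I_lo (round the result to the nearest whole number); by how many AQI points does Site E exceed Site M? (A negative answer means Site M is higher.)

73

Site E: 997 ∈ [797, 1047] ↔ index [181, 240].
181 + (997−797)·(240−181)/(1047−797) = 181 + 200·59/250 ≈ 228.20, so AQI = 228.
Site M 698: bracket 567–796 → index 121–180; slope 59/229, offset 131.
AQI = 121 + 59/229·131 ≈ 154.75 ⇒ 155.
Site H 145: bracket 0–153 → index 0–60; slope 60/153, offset 145.
AQI = 0 + 60/153·145 ≈ 56.86 ⇒ 57.
Site D: row 154–566 (AQI 61–120). (120−61)·(306−154)/(566−154) + 61 = 59·152/412 + 61 ≈ 82.77 → 83.
Site K: 530 lies in 154–566, so I_lo=61, I_hi=120, C_lo=154, C_hi=566.
(120−61)/(566−154) × (530−154) + 61 = 59/412 × 376 + 61 ≈ 114.84 → 115.
AQIs: Site E=228, Site M=155, Site H=57, Site D=83, Site K=115. Site E (228) − Site M (155) = 73.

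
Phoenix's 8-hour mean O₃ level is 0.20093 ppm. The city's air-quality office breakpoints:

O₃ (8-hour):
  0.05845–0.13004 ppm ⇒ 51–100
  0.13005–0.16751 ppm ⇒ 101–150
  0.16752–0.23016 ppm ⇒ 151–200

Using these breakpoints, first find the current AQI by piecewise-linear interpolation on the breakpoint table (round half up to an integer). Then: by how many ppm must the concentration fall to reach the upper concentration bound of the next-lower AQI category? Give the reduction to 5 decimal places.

0.03342

O₃: row 0.16752–0.23016 (AQI 151–200). (200−151)·(0.20093−0.16752)/(0.23016−0.16752) + 151 = 49·0.03341/0.06264 + 151 ≈ 177.13 → 177.
Current AQI 177 is in the Unhealthy range (151–200). The next-lower category tops out at AQI 150, whose upper concentration bound is 0.16751 ppm.
Reduction needed = 0.20093 − 0.16751 = 0.03342 ppm.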